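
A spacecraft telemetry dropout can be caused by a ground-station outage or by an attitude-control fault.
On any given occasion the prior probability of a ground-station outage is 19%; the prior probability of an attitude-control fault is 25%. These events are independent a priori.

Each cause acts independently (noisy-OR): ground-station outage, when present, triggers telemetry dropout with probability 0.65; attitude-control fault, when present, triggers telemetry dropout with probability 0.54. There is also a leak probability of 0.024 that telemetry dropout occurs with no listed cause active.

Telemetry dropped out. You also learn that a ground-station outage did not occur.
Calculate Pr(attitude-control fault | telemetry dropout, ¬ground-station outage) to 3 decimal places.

Pr(attitude-control fault | telemetry dropout, ¬ground-station outage) ≈ 0.884

Under noisy-OR, P(telemetry dropout | causes) = 1 − (1−0.024)·∏(1−qᵢ) over the active causes.
Enumerate both values of attitude-control fault and weight by the priors:
  P(telemetry dropout | ¬ground-station outage) = 0.024·0.75 + 0.55104·0.25
        = 0.018000 + 0.137760 = 0.155760
Configurations with attitude-control fault contribute 0.137760, so
  P(attitude-control fault | telemetry dropout, ¬ground-station outage) = 0.137760 / 0.155760 ≈ 0.884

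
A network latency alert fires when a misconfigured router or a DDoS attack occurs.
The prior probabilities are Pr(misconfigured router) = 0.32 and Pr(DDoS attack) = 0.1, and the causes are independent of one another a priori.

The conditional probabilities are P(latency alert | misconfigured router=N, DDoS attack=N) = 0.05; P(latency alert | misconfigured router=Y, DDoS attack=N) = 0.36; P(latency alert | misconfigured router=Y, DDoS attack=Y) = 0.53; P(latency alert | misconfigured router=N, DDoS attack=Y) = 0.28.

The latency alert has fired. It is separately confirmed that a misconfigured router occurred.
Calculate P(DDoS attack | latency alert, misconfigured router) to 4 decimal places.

P(DDoS attack | latency alert, misconfigured router) ≈ 0.1406

Weight on DDoS attack=true, given the evidence: 0.53·0.1 = 0.053000
The normalizing constant is 0.36·0.9 + 0.53·0.1 = 0.377000
P(DDoS attack | latency alert, misconfigured router) = 0.053000/0.377000 ≈ 0.1406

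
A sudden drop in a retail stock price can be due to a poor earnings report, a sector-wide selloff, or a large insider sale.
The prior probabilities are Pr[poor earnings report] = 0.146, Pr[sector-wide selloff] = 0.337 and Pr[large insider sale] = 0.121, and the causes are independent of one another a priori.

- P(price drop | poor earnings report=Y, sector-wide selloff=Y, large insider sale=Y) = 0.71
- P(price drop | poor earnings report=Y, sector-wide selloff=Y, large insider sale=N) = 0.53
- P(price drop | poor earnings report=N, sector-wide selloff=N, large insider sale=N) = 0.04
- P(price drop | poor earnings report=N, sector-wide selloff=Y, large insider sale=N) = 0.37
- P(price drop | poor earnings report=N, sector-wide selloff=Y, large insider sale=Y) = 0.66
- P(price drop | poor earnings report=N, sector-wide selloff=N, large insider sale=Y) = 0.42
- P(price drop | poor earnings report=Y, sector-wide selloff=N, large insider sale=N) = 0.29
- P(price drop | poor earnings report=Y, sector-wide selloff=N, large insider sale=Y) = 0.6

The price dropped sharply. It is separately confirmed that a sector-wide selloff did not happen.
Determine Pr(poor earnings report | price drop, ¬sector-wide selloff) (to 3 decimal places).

Enumerate the 4 (poor earnings report, large insider sale) configurations and weight by the priors:
  P(price drop | ¬sector-wide selloff) = 0.04×0.854×0.879 + 0.42×0.854×0.121 + 0.29×0.146×0.879 + 0.6×0.146×0.121
        = 0.030027 + 0.043400 + 0.037217 + 0.010600 = 0.121244
The terms with poor earnings report present sum to 0.047817, so
  P(poor earnings report | price drop, ¬sector-wide selloff) = 0.047817 / 0.121244 ≈ 0.394

Pr(poor earnings report | price drop, ¬sector-wide selloff) ≈ 0.394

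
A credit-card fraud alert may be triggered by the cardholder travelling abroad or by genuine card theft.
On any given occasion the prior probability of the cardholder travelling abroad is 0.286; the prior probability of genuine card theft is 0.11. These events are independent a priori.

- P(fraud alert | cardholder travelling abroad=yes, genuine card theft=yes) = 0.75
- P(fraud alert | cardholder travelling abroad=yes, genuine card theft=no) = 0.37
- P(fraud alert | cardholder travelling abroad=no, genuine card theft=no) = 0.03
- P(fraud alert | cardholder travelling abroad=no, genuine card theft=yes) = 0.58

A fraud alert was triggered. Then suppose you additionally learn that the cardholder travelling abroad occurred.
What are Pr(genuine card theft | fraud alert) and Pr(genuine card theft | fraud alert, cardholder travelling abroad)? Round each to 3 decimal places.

Numerator (weight on configurations with genuine card theft): 0.045553 + 0.023595 = 0.069148
The normalizing constant is 0.03×0.714×0.89 + 0.58×0.714×0.11 + 0.37×0.286×0.89 + 0.75×0.286×0.11 = 0.182392
P(genuine card theft | fraud alert) = 0.069148/0.182392 ≈ 0.379

Now also conditioning on cardholder travelling abroad=true:
P(fraud alert | cardholder travelling abroad) = 0.37·0.89 + 0.75·0.11 = 0.329300 + 0.082500 = 0.411800
The genuine card theft-present share is 0.75·0.11 = 0.082500.
Hence the posterior is 0.082500/0.411800 ≈ 0.200.

Pr(genuine card theft | fraud alert) ≈ 0.379; Pr(genuine card theft | fraud alert, cardholder travelling abroad) ≈ 0.200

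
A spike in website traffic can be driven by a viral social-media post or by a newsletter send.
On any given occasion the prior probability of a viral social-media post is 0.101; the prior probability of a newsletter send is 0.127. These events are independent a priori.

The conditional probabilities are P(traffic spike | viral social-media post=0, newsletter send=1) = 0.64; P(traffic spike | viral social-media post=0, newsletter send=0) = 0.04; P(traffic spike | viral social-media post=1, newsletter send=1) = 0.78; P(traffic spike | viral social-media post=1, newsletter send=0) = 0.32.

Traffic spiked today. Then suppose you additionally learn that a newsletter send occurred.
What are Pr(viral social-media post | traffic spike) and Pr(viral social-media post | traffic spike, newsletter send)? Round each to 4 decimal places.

Pr(viral social-media post | traffic spike) ≈ 0.2679; Pr(viral social-media post | traffic spike, newsletter send) ≈ 0.1204

Numerator (weight on configurations with viral social-media post): 0.028215 + 0.010005 = 0.038220
Denominator P(traffic spike): 0.04*0.899*0.873 + 0.64*0.899*0.127 + 0.32*0.101*0.873 + 0.78*0.101*0.127 = 0.142684
P(viral social-media post | traffic spike) = 0.038220/0.142684 ≈ 0.2679

Now condition on the additional information:
For the numerator, keep only viral social-media post=true terms: 0.78*0.101 = 0.078780
Normalizer over all consistent configurations: 0.64*0.899 + 0.78*0.101 = 0.654140
P(viral social-media post | traffic spike, newsletter send) = 0.078780/0.654140 ≈ 0.1204
— newsletter send explains away the evidence for viral social-media post.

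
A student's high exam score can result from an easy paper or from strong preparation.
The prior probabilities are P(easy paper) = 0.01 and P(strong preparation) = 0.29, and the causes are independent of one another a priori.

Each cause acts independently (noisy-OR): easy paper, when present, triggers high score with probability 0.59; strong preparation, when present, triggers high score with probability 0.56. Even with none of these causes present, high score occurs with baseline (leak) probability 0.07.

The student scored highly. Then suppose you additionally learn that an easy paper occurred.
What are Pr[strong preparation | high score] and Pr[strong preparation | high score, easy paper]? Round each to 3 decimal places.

Pr[strong preparation | high score] ≈ 0.762; Pr[strong preparation | high score, easy paper] ≈ 0.355

Under noisy-OR, P(high score | causes) = 1 − (1−0.07)·∏(1−qᵢ) over the active causes.
Numerator (weight on configurations with strong preparation): 0.169619 + 0.002413 = 0.172032
The normalizing constant is 0.07×0.99×0.71 + 0.5908×0.99×0.29 + 0.6187×0.01×0.71 + 0.832228×0.01×0.29 = 0.225628
Posterior = 0.172032 / 0.225628 ≈ 0.762

Now also conditioning on easy paper=true:
Enumerate both values of strong preparation and weight by the priors:
  P(high score | easy paper) = 0.6187×0.71 + 0.832228×0.29
        = 0.439277 + 0.241346 = 0.680623
The terms with strong preparation present sum to 0.241346, so
  P(strong preparation | high score, easy paper) = 0.241346 / 0.680623 ≈ 0.355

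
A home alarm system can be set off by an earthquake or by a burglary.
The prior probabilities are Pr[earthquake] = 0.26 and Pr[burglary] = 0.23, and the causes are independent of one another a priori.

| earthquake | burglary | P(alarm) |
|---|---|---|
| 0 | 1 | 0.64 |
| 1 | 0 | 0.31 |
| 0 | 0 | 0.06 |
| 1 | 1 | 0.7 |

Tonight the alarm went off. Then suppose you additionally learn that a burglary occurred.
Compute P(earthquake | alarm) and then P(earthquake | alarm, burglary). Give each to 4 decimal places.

P(earthquake | alarm) ≈ 0.4207; P(earthquake | alarm, burglary) ≈ 0.2776

Sum P(alarm|·) weighted by the priors over the 4 (earthquake, burglary) configurations:
  P(alarm) = 0.06·0.74·0.77 + 0.64·0.74·0.23 + 0.31·0.26·0.77 + 0.7·0.26·0.23
        = 0.034188 + 0.108928 + 0.062062 + 0.041860 = 0.247038
Keeping only the earthquake-present terms gives 0.103922, so
  P(earthquake | alarm) = 0.103922 / 0.247038 ≈ 0.4207

Now also conditioning on burglary=true:
Sum P(alarm|·) weighted by the priors over both values of earthquake:
  P(alarm | burglary) = 0.64×0.74 + 0.7×0.26
        = 0.473600 + 0.182000 = 0.655600
Keeping only the earthquake-present terms gives 0.182000, so
  P(earthquake | alarm, burglary) = 0.182000 / 0.655600 ≈ 0.2776
This is intercausal reasoning (explaining away): once burglary accounts for the alarm, earthquake becomes less likely.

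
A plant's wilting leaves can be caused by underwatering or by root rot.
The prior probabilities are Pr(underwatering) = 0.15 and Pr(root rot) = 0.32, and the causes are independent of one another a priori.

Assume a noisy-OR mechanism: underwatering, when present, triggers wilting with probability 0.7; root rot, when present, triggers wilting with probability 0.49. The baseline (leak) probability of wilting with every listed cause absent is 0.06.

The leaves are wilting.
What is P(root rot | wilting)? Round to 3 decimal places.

Under noisy-OR, P(wilting | causes) = 1 − (1−0.06)·∏(1−qᵢ) over the active causes.
P(wilting) = 0.06·0.85·0.68 + 0.5206·0.85·0.32 + 0.718·0.15·0.68 + 0.85618·0.15·0.32 = 0.034680 + 0.141603 + 0.073236 + 0.041097 = 0.290616
Of this, 0.182700 comes from 0.141603 + 0.041097 (the root rot=true cases).
So P(root rot | wilting) = 0.182700/0.290616 ≈ 0.629.

P(root rot | wilting) ≈ 0.629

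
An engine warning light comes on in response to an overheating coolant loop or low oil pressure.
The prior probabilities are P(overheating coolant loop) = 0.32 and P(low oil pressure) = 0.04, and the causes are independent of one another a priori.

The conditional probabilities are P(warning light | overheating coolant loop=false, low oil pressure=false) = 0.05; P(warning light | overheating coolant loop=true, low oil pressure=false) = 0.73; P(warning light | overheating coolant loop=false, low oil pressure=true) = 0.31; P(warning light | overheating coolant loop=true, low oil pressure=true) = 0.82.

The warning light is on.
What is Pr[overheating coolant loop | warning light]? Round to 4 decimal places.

Pr[overheating coolant loop | warning light] ≈ 0.8511

Weight on overheating coolant loop=true, given the evidence: 0.224256 + 0.010496 = 0.234752
Normalizer over all consistent configurations: 0.05·0.68·0.96 + 0.31·0.68·0.04 + 0.73·0.32·0.96 + 0.82·0.32·0.04 = 0.275824
Posterior = 0.234752 / 0.275824 ≈ 0.8511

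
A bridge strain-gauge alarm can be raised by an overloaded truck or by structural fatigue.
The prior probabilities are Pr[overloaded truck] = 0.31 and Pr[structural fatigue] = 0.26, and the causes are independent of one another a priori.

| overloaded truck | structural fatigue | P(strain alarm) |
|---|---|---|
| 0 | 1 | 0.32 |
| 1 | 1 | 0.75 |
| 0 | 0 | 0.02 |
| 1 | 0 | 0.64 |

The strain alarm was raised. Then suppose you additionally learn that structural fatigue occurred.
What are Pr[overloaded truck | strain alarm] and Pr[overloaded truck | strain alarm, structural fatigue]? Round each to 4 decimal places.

Pr[overloaded truck | strain alarm] ≈ 0.7540; Pr[overloaded truck | strain alarm, structural fatigue] ≈ 0.5129

Weight on overloaded truck=true, given the evidence: 0.146816 + 0.060450 = 0.207266
Normalizer over all consistent configurations: 0.02×0.69×0.74 + 0.32×0.69×0.26 + 0.64×0.31×0.74 + 0.75×0.31×0.26 = 0.274886
Posterior = 0.207266 / 0.274886 ≈ 0.7540

With the extra evidence:
Numerator (weight on configurations with overloaded truck): 0.75·0.31 = 0.232500
Denominator P(strain alarm | structural fatigue): 0.32·0.69 + 0.75·0.31 = 0.453300
P(overloaded truck | strain alarm, structural fatigue) = 0.232500/0.453300 ≈ 0.5129
Conditioning on structural fatigue lowers the posterior on overloaded truck: the classic explaining-away effect in a common-effect structure.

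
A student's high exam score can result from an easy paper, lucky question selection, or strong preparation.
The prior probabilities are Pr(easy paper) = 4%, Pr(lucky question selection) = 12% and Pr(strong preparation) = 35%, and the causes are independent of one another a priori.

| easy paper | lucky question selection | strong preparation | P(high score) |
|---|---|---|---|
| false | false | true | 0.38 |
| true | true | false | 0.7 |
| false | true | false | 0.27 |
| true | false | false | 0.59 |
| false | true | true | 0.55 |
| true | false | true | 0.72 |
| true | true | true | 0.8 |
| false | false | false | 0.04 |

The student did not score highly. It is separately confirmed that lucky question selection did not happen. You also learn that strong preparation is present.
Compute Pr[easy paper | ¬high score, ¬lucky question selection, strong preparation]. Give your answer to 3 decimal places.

Pr[easy paper | ¬high score, ¬lucky question selection, strong preparation] ≈ 0.018

Numerator (weight on configurations with easy paper): 0.28×0.04 = 0.011200
Denominator P(¬high score | ¬lucky question selection, strong preparation): 0.62×0.96 + 0.28×0.04 = 0.606400
P(easy paper | ¬high score, ¬lucky question selection, strong preparation) = 0.011200/0.606400 ≈ 0.018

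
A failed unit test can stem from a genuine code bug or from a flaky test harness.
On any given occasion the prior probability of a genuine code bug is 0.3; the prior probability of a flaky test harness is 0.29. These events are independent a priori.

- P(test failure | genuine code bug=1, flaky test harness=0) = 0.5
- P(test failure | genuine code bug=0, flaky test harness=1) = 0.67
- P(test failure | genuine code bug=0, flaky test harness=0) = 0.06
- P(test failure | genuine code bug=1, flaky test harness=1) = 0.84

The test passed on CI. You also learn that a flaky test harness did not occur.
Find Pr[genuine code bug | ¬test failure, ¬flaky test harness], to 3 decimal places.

Weight on genuine code bug=true, given the evidence: 0.5×0.3 = 0.150000
Normalizer over all consistent configurations: 0.94×0.7 + 0.5×0.3 = 0.808000
P(genuine code bug | ¬test failure, ¬flaky test harness) = 0.150000/0.808000 ≈ 0.186

Pr[genuine code bug | ¬test failure, ¬flaky test harness] ≈ 0.186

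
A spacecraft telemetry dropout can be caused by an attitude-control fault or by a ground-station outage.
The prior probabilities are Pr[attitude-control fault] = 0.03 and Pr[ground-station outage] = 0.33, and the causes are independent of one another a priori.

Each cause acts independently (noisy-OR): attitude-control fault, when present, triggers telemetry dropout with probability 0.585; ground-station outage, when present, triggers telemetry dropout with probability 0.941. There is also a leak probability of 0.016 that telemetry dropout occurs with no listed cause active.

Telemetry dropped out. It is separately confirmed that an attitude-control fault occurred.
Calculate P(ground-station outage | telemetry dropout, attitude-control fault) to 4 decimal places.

P(ground-station outage | telemetry dropout, attitude-control fault) ≈ 0.4483

Under noisy-OR, P(telemetry dropout | causes) = 1 − (1−0.016)·∏(1−qᵢ) over the active causes.
P(telemetry dropout | attitude-control fault) = 0.59164*0.67 + 0.975907*0.33 = 0.396399 + 0.322049 = 0.718448
Of this, 0.322049 comes from 0.975907*0.33 (the ground-station outage=true cases).
Hence the posterior is 0.322049/0.718448 ≈ 0.4483.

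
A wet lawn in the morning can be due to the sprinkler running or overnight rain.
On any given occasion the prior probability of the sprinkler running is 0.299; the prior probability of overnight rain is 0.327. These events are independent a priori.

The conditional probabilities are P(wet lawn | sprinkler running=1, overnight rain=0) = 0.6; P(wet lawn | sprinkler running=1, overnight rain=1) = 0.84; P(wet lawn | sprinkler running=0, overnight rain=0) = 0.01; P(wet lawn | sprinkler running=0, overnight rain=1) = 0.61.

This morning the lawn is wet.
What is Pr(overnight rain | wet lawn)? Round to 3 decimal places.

Pr(overnight rain | wet lawn) ≈ 0.639

Numerator (weight on configurations with overnight rain): 0.139828 + 0.082129 = 0.221957
Normalizer over all consistent configurations: 0.01*0.701*0.673 + 0.61*0.701*0.327 + 0.6*0.299*0.673 + 0.84*0.299*0.327 = 0.347411
P(overnight rain | wet lawn) = 0.221957/0.347411 ≈ 0.639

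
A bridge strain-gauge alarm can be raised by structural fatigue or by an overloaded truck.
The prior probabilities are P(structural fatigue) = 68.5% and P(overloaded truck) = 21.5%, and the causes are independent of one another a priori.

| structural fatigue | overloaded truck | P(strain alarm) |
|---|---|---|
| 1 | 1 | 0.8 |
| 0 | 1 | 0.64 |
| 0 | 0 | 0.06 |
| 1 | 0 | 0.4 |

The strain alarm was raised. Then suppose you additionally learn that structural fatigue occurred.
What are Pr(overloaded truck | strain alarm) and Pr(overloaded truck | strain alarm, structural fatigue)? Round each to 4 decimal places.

Pr(overloaded truck | strain alarm) ≈ 0.4121; Pr(overloaded truck | strain alarm, structural fatigue) ≈ 0.3539

P(strain alarm) = 0.06·0.315·0.785 + 0.64·0.315·0.215 + 0.4·0.685·0.785 + 0.8·0.685·0.215 = 0.014837 + 0.043344 + 0.215090 + 0.117820 = 0.391091
The overloaded truck-present share is 0.043344 + 0.117820 = 0.161164.
So P(overloaded truck | strain alarm) = 0.161164/0.391091 ≈ 0.4121.

With the extra evidence:
P(strain alarm | structural fatigue) = 0.4·0.785 + 0.8·0.215 = 0.314000 + 0.172000 = 0.486000
Of this, 0.172000 comes from 0.8·0.215 (the overloaded truck=true cases).
So P(overloaded truck | strain alarm, structural fatigue) = 0.172000/0.486000 ≈ 0.3539.
This is intercausal reasoning (explaining away): once structural fatigue accounts for the strain alarm, overloaded truck becomes less likely.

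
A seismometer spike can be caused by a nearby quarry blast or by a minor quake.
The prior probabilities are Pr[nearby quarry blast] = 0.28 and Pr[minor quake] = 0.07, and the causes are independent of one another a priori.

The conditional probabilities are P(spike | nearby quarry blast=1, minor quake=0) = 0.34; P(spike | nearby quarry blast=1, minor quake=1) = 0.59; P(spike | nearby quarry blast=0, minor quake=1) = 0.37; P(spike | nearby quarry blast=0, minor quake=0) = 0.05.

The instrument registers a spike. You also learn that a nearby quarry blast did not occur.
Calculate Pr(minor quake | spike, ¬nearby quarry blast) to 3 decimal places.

By total probability over both values of minor quake:
  P(spike | ¬nearby quarry blast) = 0.05·0.93 + 0.37·0.07
        = 0.046500 + 0.025900 = 0.072400
Keeping only the minor quake-present terms gives 0.025900, so
  P(minor quake | spike, ¬nearby quarry blast) = 0.025900 / 0.072400 ≈ 0.358

Pr(minor quake | spike, ¬nearby quarry blast) ≈ 0.358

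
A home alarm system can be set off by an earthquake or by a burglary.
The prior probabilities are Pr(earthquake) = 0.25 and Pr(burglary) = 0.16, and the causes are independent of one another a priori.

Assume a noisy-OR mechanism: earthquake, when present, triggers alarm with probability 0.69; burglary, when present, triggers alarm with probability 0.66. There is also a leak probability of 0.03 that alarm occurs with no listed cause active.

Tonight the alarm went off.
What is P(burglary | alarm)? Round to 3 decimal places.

Under noisy-OR, P(alarm | causes) = 1 − (1−0.03)·∏(1−qᵢ) over the active causes.
P(alarm) = 0.03·0.75·0.84 + 0.6702·0.75·0.16 + 0.6993·0.25·0.84 + 0.897762·0.25·0.16 = 0.018900 + 0.080424 + 0.146853 + 0.035910 = 0.282087
The burglary-present share is 0.080424 + 0.035910 = 0.116334.
P(burglary | alarm) = 0.116334 / 0.282087 ≈ 0.412

P(burglary | alarm) ≈ 0.412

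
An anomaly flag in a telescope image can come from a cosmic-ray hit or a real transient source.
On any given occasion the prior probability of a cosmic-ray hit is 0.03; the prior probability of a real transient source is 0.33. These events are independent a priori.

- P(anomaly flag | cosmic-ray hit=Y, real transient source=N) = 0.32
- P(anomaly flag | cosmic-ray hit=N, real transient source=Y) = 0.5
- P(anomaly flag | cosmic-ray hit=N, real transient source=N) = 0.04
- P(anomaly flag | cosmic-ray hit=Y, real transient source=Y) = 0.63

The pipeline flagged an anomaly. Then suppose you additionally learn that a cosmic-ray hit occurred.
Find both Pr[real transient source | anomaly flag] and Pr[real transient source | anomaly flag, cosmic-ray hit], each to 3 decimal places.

Enumerate the 4 (cosmic-ray hit, real transient source) configurations and weight by the priors:
  P(anomaly flag) = 0.04*0.97*0.67 + 0.5*0.97*0.33 + 0.32*0.03*0.67 + 0.63*0.03*0.33
        = 0.025996 + 0.160050 + 0.006432 + 0.006237 = 0.198715
Configurations with real transient source contribute 0.166287, so
  P(real transient source | anomaly flag) = 0.166287 / 0.198715 ≈ 0.837

Now condition on the additional information:
P(anomaly flag | cosmic-ray hit) = 0.32·0.67 + 0.63·0.33 = 0.214400 + 0.207900 = 0.422300
Of this, 0.207900 comes from 0.63·0.33 (the real transient source=true cases).
P(real transient source | anomaly flag, cosmic-ray hit) = 0.207900 / 0.422300 ≈ 0.492
Conditioning on cosmic-ray hit lowers the posterior on real transient source: the classic explaining-away effect in a common-effect structure.

Pr[real transient source | anomaly flag] ≈ 0.837; Pr[real transient source | anomaly flag, cosmic-ray hit] ≈ 0.492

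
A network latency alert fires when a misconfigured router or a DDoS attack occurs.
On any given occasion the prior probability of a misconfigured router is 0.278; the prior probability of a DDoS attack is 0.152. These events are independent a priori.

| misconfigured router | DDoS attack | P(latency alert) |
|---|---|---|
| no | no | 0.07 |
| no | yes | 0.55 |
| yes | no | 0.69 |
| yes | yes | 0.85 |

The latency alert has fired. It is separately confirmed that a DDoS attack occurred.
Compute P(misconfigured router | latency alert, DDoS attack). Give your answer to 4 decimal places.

P(latency alert | DDoS attack) = 0.55×0.722 + 0.85×0.278 = 0.397100 + 0.236300 = 0.633400
Restricting to configurations with misconfigured router present: 0.85×0.278 = 0.236300.
Hence the posterior is 0.236300/0.633400 ≈ 0.3731.

P(misconfigured router | latency alert, DDoS attack) ≈ 0.3731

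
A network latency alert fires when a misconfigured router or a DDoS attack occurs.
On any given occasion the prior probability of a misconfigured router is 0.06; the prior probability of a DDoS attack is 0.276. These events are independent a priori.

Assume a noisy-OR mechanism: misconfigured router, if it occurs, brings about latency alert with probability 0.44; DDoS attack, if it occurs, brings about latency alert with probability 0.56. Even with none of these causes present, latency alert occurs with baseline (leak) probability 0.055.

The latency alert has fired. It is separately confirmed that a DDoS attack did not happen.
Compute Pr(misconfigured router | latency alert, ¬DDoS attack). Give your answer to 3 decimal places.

Under noisy-OR, P(latency alert | causes) = 1 − (1−0.055)·∏(1−qᵢ) over the active causes.
Sum P(latency alert|·) weighted by the priors over both values of misconfigured router:
  P(latency alert | ¬DDoS attack) = 0.055*0.94 + 0.4708*0.06
        = 0.051700 + 0.028248 = 0.079948
Configurations with misconfigured router contribute 0.028248, so
  P(misconfigured router | latency alert, ¬DDoS attack) = 0.028248 / 0.079948 ≈ 0.353

Pr(misconfigured router | latency alert, ¬DDoS attack) ≈ 0.353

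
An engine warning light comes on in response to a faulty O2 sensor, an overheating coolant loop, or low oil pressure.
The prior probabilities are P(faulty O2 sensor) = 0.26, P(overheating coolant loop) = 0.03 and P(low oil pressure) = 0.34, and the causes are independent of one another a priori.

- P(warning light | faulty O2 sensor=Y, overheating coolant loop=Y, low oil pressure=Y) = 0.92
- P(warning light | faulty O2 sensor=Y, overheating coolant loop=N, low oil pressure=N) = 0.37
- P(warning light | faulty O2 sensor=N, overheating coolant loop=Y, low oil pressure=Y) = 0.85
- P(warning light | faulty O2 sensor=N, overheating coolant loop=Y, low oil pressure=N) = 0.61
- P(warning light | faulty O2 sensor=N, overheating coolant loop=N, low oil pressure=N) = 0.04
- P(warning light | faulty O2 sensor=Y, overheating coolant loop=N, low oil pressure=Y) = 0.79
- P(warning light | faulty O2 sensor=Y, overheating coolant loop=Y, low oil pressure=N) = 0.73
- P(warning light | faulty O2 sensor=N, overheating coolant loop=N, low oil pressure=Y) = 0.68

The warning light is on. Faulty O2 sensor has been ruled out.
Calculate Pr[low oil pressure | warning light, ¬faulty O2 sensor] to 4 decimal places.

Pr[low oil pressure | warning light, ¬faulty O2 sensor] ≈ 0.8607

Sum P(warning light|·) weighted by the priors over the 4 (overheating coolant loop, low oil pressure) configurations:
  P(warning light | ¬faulty O2 sensor) = 0.04·0.97·0.66 + 0.68·0.97·0.34 + 0.61·0.03·0.66 + 0.85·0.03·0.34
        = 0.025608 + 0.224264 + 0.012078 + 0.008670 = 0.270620
Configurations with low oil pressure contribute 0.232934, so
  P(low oil pressure | warning light, ¬faulty O2 sensor) = 0.232934 / 0.270620 ≈ 0.8607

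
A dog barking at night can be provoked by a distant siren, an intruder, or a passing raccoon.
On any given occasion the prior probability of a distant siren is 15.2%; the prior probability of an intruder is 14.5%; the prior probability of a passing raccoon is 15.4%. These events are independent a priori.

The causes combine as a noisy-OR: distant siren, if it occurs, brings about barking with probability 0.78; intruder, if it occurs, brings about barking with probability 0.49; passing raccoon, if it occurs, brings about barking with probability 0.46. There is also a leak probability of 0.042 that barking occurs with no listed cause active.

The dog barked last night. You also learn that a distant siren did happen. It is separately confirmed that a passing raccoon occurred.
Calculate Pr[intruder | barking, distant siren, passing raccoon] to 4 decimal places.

Pr[intruder | barking, distant siren, passing raccoon] ≈ 0.1527

Under noisy-OR, P(barking | causes) = 1 − (1−0.042)·∏(1−qᵢ) over the active causes.
Sum P(barking|·) weighted by the priors over both values of intruder:
  P(barking | distant siren, passing raccoon) = 0.88619×0.855 + 0.941957×0.145
        = 0.757692 + 0.136584 = 0.894276
Keeping only the intruder-present terms gives 0.136584, so
  P(intruder | barking, distant siren, passing raccoon) = 0.136584 / 0.894276 ≈ 0.1527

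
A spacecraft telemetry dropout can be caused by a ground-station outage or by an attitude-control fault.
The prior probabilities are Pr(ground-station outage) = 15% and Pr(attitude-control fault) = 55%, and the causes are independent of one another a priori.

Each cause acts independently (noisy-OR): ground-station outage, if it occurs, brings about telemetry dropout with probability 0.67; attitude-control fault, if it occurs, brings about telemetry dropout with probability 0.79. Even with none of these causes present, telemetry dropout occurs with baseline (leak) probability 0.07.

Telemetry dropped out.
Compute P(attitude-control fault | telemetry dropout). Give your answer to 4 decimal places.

P(attitude-control fault | telemetry dropout) ≈ 0.8604

Under noisy-OR, P(telemetry dropout | causes) = 1 − (1−0.07)·∏(1−qᵢ) over the active causes.
P(telemetry dropout) = 0.07*0.85*0.45 + 0.8047*0.85*0.55 + 0.6931*0.15*0.45 + 0.935551*0.15*0.55 = 0.026775 + 0.376197 + 0.046784 + 0.077183 = 0.526939
Restricting to configurations with attitude-control fault present: 0.376197 + 0.077183 = 0.453380.
So P(attitude-control fault | telemetry dropout) = 0.453380/0.526939 ≈ 0.8604.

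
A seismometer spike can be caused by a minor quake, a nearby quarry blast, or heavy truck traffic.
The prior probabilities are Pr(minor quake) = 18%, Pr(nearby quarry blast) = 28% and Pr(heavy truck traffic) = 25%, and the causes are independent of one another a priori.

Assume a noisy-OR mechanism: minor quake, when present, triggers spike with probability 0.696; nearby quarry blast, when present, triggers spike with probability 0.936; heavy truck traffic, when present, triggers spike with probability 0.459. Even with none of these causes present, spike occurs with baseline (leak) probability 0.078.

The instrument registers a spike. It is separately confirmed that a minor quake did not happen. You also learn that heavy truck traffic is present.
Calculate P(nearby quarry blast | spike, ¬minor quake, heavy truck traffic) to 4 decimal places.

P(nearby quarry blast | spike, ¬minor quake, heavy truck traffic) ≈ 0.4289

Under noisy-OR, P(spike | causes) = 1 − (1−0.078)·∏(1−qᵢ) over the active causes.
Enumerate both values of nearby quarry blast and weight by the priors:
  P(spike | ¬minor quake, heavy truck traffic) = 0.501198·0.72 + 0.968077·0.28
        = 0.360863 + 0.271062 = 0.631925
Configurations with nearby quarry blast contribute 0.271062, so
  P(nearby quarry blast | spike, ¬minor quake, heavy truck traffic) = 0.271062 / 0.631925 ≈ 0.4289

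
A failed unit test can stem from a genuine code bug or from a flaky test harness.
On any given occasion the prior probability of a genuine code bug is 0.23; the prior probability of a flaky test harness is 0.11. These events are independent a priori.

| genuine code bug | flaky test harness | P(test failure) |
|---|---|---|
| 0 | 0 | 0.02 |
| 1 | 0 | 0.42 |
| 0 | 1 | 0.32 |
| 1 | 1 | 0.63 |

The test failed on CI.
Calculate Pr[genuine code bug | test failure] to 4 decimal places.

Pr[genuine code bug | test failure] ≈ 0.7141

P(test failure) = 0.02×0.77×0.89 + 0.32×0.77×0.11 + 0.42×0.23×0.89 + 0.63×0.23×0.11 = 0.013706 + 0.027104 + 0.085974 + 0.015939 = 0.142723
Of this, 0.101913 comes from 0.085974 + 0.015939 (the genuine code bug=true cases).
Hence the posterior is 0.101913/0.142723 ≈ 0.7141.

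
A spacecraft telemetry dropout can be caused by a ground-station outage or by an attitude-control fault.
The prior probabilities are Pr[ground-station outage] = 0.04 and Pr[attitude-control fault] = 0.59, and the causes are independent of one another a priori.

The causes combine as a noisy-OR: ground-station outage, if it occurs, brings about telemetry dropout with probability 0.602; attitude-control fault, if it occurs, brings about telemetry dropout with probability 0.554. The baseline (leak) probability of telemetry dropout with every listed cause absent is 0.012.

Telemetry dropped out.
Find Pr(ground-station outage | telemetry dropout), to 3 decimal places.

Under noisy-OR, P(telemetry dropout | causes) = 1 − (1−0.012)·∏(1−qᵢ) over the active causes.
P(telemetry dropout) = 0.012×0.96×0.41 + 0.559352×0.96×0.59 + 0.606776×0.04×0.41 + 0.824622×0.04×0.59 = 0.004723 + 0.316817 + 0.009951 + 0.019461 = 0.350952
Of this, 0.029412 comes from 0.009951 + 0.019461 (the ground-station outage=true cases).
So P(ground-station outage | telemetry dropout) = 0.029412/0.350952 ≈ 0.084.

Pr(ground-station outage | telemetry dropout) ≈ 0.084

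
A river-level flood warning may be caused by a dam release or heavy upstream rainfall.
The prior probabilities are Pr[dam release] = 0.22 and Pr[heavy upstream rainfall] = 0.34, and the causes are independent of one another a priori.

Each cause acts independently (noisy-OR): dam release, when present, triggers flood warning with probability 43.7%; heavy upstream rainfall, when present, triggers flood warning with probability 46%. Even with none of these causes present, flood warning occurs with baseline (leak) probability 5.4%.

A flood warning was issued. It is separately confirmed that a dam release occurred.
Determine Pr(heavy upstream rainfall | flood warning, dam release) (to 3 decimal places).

Pr(heavy upstream rainfall | flood warning, dam release) ≈ 0.440

Under noisy-OR, P(flood warning | causes) = 1 − (1−0.054)·∏(1−qᵢ) over the active causes.
P(flood warning | dam release) = 0.467402·0.66 + 0.712397·0.34 = 0.308485 + 0.242215 = 0.550700
Of this, 0.242215 comes from 0.712397·0.34 (the heavy upstream rainfall=true cases).
P(heavy upstream rainfall | flood warning, dam release) = 0.242215 / 0.550700 ≈ 0.440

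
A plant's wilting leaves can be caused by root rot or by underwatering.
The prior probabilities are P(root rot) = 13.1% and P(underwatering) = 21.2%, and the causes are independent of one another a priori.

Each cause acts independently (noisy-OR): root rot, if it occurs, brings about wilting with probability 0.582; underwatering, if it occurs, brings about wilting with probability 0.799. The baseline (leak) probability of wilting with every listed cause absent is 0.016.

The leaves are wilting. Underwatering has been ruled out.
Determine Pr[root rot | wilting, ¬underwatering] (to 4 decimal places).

Under noisy-OR, P(wilting | causes) = 1 − (1−0.016)·∏(1−qᵢ) over the active causes.
Weight on root rot=true, given the evidence: 0.588688×0.131 = 0.077118
The normalizing constant is 0.016×0.869 + 0.588688×0.131 = 0.091022
Posterior = 0.077118 / 0.091022 ≈ 0.8472

Pr[root rot | wilting, ¬underwatering] ≈ 0.8472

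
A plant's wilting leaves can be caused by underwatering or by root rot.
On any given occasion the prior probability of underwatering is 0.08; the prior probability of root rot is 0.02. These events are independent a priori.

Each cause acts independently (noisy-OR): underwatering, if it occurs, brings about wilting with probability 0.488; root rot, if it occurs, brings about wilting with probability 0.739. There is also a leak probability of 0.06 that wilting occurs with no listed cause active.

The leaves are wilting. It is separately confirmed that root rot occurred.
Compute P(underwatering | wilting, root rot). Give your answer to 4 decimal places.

Under noisy-OR, P(wilting | causes) = 1 − (1−0.06)·∏(1−qᵢ) over the active causes.
Numerator (weight on configurations with underwatering): 0.874386·0.08 = 0.069951
Normalizer over all consistent configurations: 0.75466·0.92 + 0.874386·0.08 = 0.764238
Posterior = 0.069951 / 0.764238 ≈ 0.0915

P(underwatering | wilting, root rot) ≈ 0.0915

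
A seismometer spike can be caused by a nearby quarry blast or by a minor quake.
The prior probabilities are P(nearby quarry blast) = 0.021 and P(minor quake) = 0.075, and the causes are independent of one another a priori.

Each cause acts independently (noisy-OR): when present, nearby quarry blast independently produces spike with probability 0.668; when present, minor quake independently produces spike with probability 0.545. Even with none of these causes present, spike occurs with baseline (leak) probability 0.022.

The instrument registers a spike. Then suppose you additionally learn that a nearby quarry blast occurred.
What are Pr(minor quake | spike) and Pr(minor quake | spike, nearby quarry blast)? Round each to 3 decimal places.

Under noisy-OR, P(spike | causes) = 1 − (1−0.022)·∏(1−qᵢ) over the active causes.
P(spike) = 0.022*0.979*0.925 + 0.55501*0.979*0.075 + 0.675304*0.021*0.925 + 0.852263*0.021*0.075 = 0.019923 + 0.040752 + 0.013118 + 0.001342 = 0.075135
Restricting to configurations with minor quake present: 0.040752 + 0.001342 = 0.042094.
P(minor quake | spike) = 0.042094 / 0.075135 ≈ 0.560

With the extra evidence:
By total probability over both values of minor quake:
  P(spike | nearby quarry blast) = 0.675304×0.925 + 0.852263×0.075
        = 0.624656 + 0.063920 = 0.688576
Configurations with minor quake contribute 0.063920, so
  P(minor quake | spike, nearby quarry blast) = 0.063920 / 0.688576 ≈ 0.093

Pr(minor quake | spike) ≈ 0.560; Pr(minor quake | spike, nearby quarry blast) ≈ 0.093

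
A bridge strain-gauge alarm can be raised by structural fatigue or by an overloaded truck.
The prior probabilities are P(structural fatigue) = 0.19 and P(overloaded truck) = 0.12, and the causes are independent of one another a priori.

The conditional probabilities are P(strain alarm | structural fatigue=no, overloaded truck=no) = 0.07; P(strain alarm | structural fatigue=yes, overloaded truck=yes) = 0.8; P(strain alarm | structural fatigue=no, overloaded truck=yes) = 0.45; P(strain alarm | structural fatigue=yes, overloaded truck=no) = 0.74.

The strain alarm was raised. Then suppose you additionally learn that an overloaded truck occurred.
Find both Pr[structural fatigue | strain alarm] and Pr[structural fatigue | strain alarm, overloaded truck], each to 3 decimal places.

Numerator (weight on configurations with structural fatigue): 0.123728 + 0.018240 = 0.141968
The normalizing constant is 0.07*0.81*0.88 + 0.45*0.81*0.12 + 0.74*0.19*0.88 + 0.8*0.19*0.12 = 0.235604
Posterior = 0.141968 / 0.235604 ≈ 0.603

Now condition on the additional information:
P(strain alarm | overloaded truck) = 0.45*0.81 + 0.8*0.19 = 0.364500 + 0.152000 = 0.516500
Of this, 0.152000 comes from 0.8*0.19 (the structural fatigue=true cases).
Hence the posterior is 0.152000/0.516500 ≈ 0.294.

Pr[structural fatigue | strain alarm] ≈ 0.603; Pr[structural fatigue | strain alarm, overloaded truck] ≈ 0.294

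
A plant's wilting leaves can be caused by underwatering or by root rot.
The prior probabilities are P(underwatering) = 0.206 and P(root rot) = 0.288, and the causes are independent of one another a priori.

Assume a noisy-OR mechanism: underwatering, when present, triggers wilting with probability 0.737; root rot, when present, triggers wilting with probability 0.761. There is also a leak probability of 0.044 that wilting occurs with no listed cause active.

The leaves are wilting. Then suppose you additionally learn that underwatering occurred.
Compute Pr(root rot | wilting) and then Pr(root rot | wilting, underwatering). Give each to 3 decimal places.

Under noisy-OR, P(wilting | causes) = 1 − (1−0.044)·∏(1−qᵢ) over the active causes.
Weight on root rot=true, given the evidence: 0.176424 + 0.055763 = 0.232187
Denominator P(wilting): 0.044×0.794×0.712 + 0.771516×0.794×0.288 + 0.748572×0.206×0.712 + 0.939909×0.206×0.288 = 0.366856
Posterior = 0.232187 / 0.366856 ≈ 0.633

Now condition on the additional information:
P(wilting | underwatering) = 0.748572×0.712 + 0.939909×0.288 = 0.532983 + 0.270694 = 0.803677
Of this, 0.270694 comes from 0.939909×0.288 (the root rot=true cases).
Hence the posterior is 0.270694/0.803677 ≈ 0.337.

Pr(root rot | wilting) ≈ 0.633; Pr(root rot | wilting, underwatering) ≈ 0.337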